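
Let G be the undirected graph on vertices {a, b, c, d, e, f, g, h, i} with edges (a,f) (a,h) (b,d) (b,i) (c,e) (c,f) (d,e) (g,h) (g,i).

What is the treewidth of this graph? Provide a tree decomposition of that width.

Each bag holds 3 vertices, so the decomposition has width 2, which upper-bounds the treewidth. The edges h–a–f–c–e–d–b–i–g–h form a cycle, so G is not a tree and its treewidth is at least 2. Therefore the treewidth is 2.

Treewidth 2.
One such decomposition:
Bags: B1 = {a, f, h}  B2 = {c, f, h}  B3 = {c, e, h}  B4 = {d, e, h}  B5 = {b, d, h}  B6 = {b, h, i}  B7 = {g, h, i}
Tree: B1–B2, B2–B3, B3–B4, B4–B5, B5–B6, B6–B7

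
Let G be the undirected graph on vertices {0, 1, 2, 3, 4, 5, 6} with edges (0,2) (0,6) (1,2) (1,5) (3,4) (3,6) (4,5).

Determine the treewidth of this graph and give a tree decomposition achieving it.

Treewidth 2.
One optimal decomposition is:
Bags: B1 = {3, 4, 6}  B2 = {0, 4, 6}  B3 = {0, 2, 4}  B4 = {1, 2, 4}  B5 = {1, 4, 5}
Tree: B1–B2, B2–B3, B3–B4, B4–B5

Each bag holds 3 vertices, so the decomposition has width 2, which upper-bounds the treewidth. The edges 4–3–6–0–2–1–5–4 form a cycle, so G is not a tree and its treewidth is at least 2. Combining the bounds, tw(G) = 2.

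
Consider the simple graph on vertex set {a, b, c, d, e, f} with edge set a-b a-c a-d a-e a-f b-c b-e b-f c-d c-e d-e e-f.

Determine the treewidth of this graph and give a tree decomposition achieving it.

Each bag holds 4 vertices, so the decomposition has width 3, which upper-bounds the treewidth. Conversely, {a, c, d, e} is a clique of size 4, and the vertices of any clique must share a bag in every tree decomposition; so some bag has ≥ 4 vertices and tw(G) ≥ 3. The upper and lower bounds meet at 3, so that is the treewidth.

Treewidth 3.
Bags: B1 = {a, b, c, e}  B2 = {a, c, d, e}  B3 = {a, b, e, f}
Tree: B1–B2, B1–B3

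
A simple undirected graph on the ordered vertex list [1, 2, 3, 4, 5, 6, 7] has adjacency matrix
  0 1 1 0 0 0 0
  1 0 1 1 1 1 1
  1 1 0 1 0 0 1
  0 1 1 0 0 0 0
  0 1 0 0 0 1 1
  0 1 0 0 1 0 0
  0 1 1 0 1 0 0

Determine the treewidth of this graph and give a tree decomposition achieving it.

Treewidth 2.
One such decomposition:
Bags: B1 = {1, 2, 3}  B2 = {2, 3, 4}  B3 = {2, 3, 7}  B4 = {2, 5, 7}  B5 = {2, 5, 6}
Tree: B1–B2, B2–B3, B3–B4, B4–B5

Each bag holds 3 vertices, so the decomposition has width 2, which upper-bounds the treewidth. On the other hand G contains the 3-clique {1, 2, 3}. A clique must lie in a single bag of any decomposition, so no decomposition can have width below 2. The upper and lower bounds meet at 2, so that is the treewidth.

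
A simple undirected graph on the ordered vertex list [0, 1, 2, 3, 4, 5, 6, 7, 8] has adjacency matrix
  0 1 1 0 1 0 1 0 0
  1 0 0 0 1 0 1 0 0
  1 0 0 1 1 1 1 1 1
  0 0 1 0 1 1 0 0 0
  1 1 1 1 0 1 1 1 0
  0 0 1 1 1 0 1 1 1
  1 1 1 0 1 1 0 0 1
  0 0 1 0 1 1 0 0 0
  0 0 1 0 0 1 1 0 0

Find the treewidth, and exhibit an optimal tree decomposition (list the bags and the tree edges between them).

Treewidth 3.
One such decomposition:
Bags: B1 = {2, 3, 4, 5}  B2 = {2, 4, 5, 7}  B3 = {2, 4, 5, 6}  B4 = {2, 5, 6, 8}  B5 = {0, 2, 4, 6}  B6 = {0, 1, 4, 6}
Tree: B1–B2, B1–B3, B3–B4, B3–B5, B5–B6

The largest bag has 4 vertices, giving width 3; this decomposition certifies tw(G) ≤ 3. Conversely, {0, 1, 4, 6} is a clique of size 4, and the vertices of any clique must share a bag in every tree decomposition; so some bag has ≥ 4 vertices and tw(G) ≥ 3. The upper and lower bounds meet at 3, so that is the treewidth.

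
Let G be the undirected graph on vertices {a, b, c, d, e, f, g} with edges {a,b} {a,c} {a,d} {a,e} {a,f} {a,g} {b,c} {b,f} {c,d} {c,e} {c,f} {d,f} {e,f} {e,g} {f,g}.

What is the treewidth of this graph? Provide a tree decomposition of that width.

The largest bag has 4 vertices, giving width 3; this decomposition certifies tw(G) ≤ 3. For the lower bound, the 4 vertices {a, e, f, g} are pairwise adjacent, and any tree decomposition puts a clique entirely inside one bag — forcing width ≥ 3. Therefore the treewidth is 3.

Treewidth 3.
Bags: B1 = {a, e, f, g}  B2 = {a, c, e, f}  B3 = {a, c, d, f}  B4 = {a, b, c, f}
Tree: B1–B2, B2–B3, B3–B4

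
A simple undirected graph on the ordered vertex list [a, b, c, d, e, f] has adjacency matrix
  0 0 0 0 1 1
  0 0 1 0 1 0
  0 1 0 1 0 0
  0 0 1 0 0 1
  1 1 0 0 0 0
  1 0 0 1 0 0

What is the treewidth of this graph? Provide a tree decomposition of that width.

Each bag holds 3 vertices, so the decomposition has width 2, which upper-bounds the treewidth. For the lower bound, G contains the cycle d–c–b–e–a–f–d, so G is not a forest; only forests have treewidth ≤ 1, hence tw(G) ≥ 2. Hence tw(G) = 2 exactly.

Treewidth 2.
One optimal decomposition is:
Bags: B1 = {b, c, d}  B2 = {b, d, e}  B3 = {a, d, e}  B4 = {a, d, f}
Tree: B1–B2, B2–B3, B3–B4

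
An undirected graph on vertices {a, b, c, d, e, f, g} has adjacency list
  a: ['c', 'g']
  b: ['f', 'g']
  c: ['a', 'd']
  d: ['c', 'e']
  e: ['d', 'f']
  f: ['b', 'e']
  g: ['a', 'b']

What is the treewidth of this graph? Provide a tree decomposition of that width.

Treewidth 2.
One optimal decomposition is:
Bags: B1 = {a, b, g}  B2 = {a, b, f}  B3 = {a, e, f}  B4 = {a, d, e}  B5 = {a, c, d}
Tree: B1–B2, B2–B3, B3–B4, B4–B5

Every bag has size at most 3, so the width is 3 − 1 = 2 and tw(G) ≤ 2. The edges a–g–b–f–e–d–c–a form a cycle, so G is not a tree and its treewidth is at least 2. Therefore the treewidth is 2.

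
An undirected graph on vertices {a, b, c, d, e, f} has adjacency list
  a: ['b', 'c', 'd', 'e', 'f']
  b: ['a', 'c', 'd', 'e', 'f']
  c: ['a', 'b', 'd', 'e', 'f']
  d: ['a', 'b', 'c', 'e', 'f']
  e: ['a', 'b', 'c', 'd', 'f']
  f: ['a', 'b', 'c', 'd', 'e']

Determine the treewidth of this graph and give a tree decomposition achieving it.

With just one bag of size 6, the width is 6 − 1 = 5, so tw(G) ≤ 5. Conversely, {a, b, c, d, e, f} is a clique of size 6, and the vertices of any clique must share a bag in every tree decomposition; so some bag has ≥ 6 vertices and tw(G) ≥ 5. Hence tw(G) = 5 exactly.

Treewidth 5.
Bags: B1 = {a, b, c, d, e, f}
Tree: (single bag)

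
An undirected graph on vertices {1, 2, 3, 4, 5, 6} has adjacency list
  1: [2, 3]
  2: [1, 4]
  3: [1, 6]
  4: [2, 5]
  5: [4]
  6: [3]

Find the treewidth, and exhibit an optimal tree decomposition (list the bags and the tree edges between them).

Treewidth 1.
Bags: B1 = {3, 6}  B2 = {1, 3}  B3 = {1, 2}  B4 = {2, 4}  B5 = {4, 5}
Tree: B1–B2, B2–B3, B3–B4, B4–B5

Each bag holds 2 vertices, so the decomposition has width 1, which upper-bounds the treewidth. G has an edge, so its treewidth is at least 1. The upper and lower bounds meet at 1, so that is the treewidth.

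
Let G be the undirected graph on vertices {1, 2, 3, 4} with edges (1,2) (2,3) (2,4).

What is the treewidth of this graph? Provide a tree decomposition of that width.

Each bag holds 2 vertices, so the decomposition has width 1, which upper-bounds the treewidth. Any graph with an edge has treewidth ≥ 1, and G has the edge 3–2. The upper and lower bounds meet at 1, so that is the treewidth.

Treewidth 1.
One such decomposition:
Bags: B1 = {2, 3}  B2 = {2, 4}  B3 = {1, 2}
Tree: B1–B2, B2–B3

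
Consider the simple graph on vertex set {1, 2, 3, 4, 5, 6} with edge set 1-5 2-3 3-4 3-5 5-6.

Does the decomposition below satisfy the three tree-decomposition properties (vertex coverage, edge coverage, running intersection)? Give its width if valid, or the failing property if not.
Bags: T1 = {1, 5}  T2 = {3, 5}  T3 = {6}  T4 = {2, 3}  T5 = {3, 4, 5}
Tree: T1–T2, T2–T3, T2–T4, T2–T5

A tree decomposition must satisfy three properties: every vertex lies in some bag; for every edge, both endpoints lie together in some bag; and for every vertex, the bags containing it form a connected subtree. Here edge (5,6) lies in no bag, so the decomposition is invalid.

No — edge (5,6) lies in no bag.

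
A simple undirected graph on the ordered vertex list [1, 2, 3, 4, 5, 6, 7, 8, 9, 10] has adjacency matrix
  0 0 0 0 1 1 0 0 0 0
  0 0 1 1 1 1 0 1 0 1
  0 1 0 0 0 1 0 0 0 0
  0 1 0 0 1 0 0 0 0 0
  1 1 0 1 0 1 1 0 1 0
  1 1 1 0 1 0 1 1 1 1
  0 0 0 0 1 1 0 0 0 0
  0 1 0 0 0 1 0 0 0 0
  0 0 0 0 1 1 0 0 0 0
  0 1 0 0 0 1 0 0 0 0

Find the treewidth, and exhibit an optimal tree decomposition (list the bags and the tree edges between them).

Treewidth 2.
One optimal decomposition is:
Bags: B1 = {2, 5, 6}  B2 = {2, 4, 5}  B3 = {1, 5, 6}  B4 = {2, 6, 10}  B5 = {5, 6, 9}  B6 = {5, 6, 7}  B7 = {2, 6, 8}  B8 = {2, 3, 6}
Tree: B1–B2, B1–B3, B1–B4, B3–B5, B1–B6, B4–B7, B1–B8

Every bag has size at most 3, so the width is 3 − 1 = 2 and tw(G) ≤ 2. For the lower bound, the 3 vertices {2, 4, 5} are pairwise adjacent, and any tree decomposition puts a clique entirely inside one bag — forcing width ≥ 2. Combining the bounds, tw(G) = 2.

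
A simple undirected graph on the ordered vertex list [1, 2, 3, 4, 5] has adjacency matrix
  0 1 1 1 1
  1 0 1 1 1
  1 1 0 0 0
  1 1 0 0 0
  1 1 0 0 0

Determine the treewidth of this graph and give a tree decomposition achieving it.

The largest bag has 3 vertices, giving width 2; this decomposition certifies tw(G) ≤ 2. On the other hand G contains the 3-clique {1, 2, 3}. A clique must lie in a single bag of any decomposition, so no decomposition can have width below 2. Therefore the treewidth is 2.

Treewidth 2.
One optimal decomposition is:
Bags: B1 = {1, 2, 5}  B2 = {1, 2, 3}  B3 = {1, 2, 4}
Tree: B1–B2, B2–B3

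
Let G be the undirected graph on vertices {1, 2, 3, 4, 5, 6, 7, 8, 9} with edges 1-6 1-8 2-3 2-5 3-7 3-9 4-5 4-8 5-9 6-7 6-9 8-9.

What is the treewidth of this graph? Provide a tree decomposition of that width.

Treewidth 3.
One optimal decomposition is:
Bags: B1 = {2, 3, 4, 5}  B2 = {3, 4, 5, 9}  B3 = {3, 4, 8, 9}  B4 = {3, 7, 8, 9}  B5 = {6, 7, 8, 9}  B6 = {1, 6, 7, 8}
Tree: B1–B2, B2–B3, B3–B4, B4–B5, B5–B6

Every bag has size at most 4, so the width is 4 − 1 = 3 and tw(G) ≤ 3. For the lower bound: the 4 vertex sets {2,4,5}, {3}, {9}, {1,6,7,8} are disjoint, each induces a connected subgraph, and every pair is joined by at least one edge of G. Contracting each set to a single vertex therefore yields K_{4} as a minor, and since treewidth is minor-monotone, tw(G) ≥ tw(K_{4}) = 3. The upper and lower bounds meet at 3, so that is the treewidth.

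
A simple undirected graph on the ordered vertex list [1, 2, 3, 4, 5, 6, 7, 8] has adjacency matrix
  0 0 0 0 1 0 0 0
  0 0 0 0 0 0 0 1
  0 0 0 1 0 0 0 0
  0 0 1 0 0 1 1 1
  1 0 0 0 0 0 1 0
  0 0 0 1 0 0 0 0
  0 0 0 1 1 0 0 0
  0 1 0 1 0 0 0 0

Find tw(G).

1

A width-1 tree decomposition is:
Bags: B1 = {5, 7}  B2 = {4, 7}  B3 = {3, 4}  B4 = {4, 8}  B5 = {2, 8}  B6 = {1, 5}  B7 = {4, 6}
Tree: B1–B2, B2–B3, B3–B4, B4–B5, B1–B6, B4–B7
The largest bag has 2 vertices, giving width 1; this decomposition certifies tw(G) ≤ 1. Since G has at least one edge (e.g. 5–7), it is not an edgeless graph, so tw(G) ≥ 1. Hence tw(G) = 1 exactly.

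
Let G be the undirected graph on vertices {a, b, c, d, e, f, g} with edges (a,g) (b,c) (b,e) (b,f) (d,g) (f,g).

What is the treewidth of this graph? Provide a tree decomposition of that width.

Treewidth 1.
One such decomposition:
Bags: B1 = {b, c}  B2 = {b, f}  B3 = {f, g}  B4 = {b, e}  B5 = {a, g}  B6 = {d, g}
Tree: B1–B2, B2–B3, B1–B4, B3–B5, B3–B6

The largest bag has 2 vertices, giving width 1; this decomposition certifies tw(G) ≤ 1. G has an edge, so its treewidth is at least 1. Therefore the treewidth is 1.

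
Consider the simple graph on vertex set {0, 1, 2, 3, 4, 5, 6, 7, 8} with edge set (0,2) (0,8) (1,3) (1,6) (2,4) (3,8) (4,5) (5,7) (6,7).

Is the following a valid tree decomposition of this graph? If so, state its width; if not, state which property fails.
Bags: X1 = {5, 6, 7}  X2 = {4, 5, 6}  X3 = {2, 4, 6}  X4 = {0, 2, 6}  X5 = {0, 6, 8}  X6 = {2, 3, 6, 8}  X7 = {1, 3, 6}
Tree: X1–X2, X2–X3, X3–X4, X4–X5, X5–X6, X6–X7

No — bags containing vertex 2 are not connected in the tree.

A tree decomposition must satisfy three properties: every vertex lies in some bag; for every edge, both endpoints lie together in some bag; and for every vertex, the bags containing it form a connected subtree. Here bags containing vertex 2 are not connected in the tree, so the decomposition is invalid.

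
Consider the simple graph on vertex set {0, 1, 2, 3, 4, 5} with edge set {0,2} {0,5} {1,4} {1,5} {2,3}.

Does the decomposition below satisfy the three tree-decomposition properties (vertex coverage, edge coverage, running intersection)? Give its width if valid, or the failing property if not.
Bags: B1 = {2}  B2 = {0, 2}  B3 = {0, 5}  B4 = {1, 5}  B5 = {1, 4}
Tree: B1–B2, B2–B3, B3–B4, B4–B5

No — vertex 3 appears in no bag.

A tree decomposition must satisfy three properties: every vertex lies in some bag; for every edge, both endpoints lie together in some bag; and for every vertex, the bags containing it form a connected subtree. Here vertex 3 appears in no bag, so the decomposition is invalid.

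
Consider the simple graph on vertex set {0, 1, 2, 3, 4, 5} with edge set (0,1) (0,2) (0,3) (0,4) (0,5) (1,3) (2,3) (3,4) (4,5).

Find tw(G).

2

A width-2 tree decomposition is:
Bags: B1 = {0, 2, 3}  B2 = {0, 3, 4}  B3 = {0, 1, 3}  B4 = {0, 4, 5}
Tree: B1–B2, B1–B3, B2–B4
Each bag holds 3 vertices, so the decomposition has width 2, which upper-bounds the treewidth. Conversely, {0, 1, 3} is a clique of size 3, and the vertices of any clique must share a bag in every tree decomposition; so some bag has ≥ 3 vertices and tw(G) ≥ 2. Combining the bounds, tw(G) = 2.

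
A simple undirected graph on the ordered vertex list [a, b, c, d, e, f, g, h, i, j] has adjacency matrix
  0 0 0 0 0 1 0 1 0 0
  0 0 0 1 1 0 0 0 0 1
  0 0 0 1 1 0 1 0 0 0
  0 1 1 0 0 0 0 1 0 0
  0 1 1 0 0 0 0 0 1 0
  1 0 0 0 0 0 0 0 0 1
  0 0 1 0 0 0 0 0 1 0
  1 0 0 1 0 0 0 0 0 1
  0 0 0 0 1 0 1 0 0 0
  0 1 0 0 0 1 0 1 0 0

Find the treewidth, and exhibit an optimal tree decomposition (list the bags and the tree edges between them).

Each bag holds 3 vertices, so the decomposition has width 2, which upper-bounds the treewidth. For the lower bound, G contains the cycle a–f–j–h–a, so G is not a forest; only forests have treewidth ≤ 1, hence tw(G) ≥ 2. The upper and lower bounds meet at 2, so that is the treewidth.

Treewidth 2.
One optimal decomposition is:
Bags: B1 = {a, f, h}  B2 = {f, h, j}  B3 = {d, h, j}  B4 = {b, d, j}  B5 = {b, c, d}  B6 = {b, c, e}  B7 = {c, e, g}  B8 = {e, g, i}
Tree: B1–B2, B2–B3, B3–B4, B4–B5, B5–B6, B6–B7, B7–B8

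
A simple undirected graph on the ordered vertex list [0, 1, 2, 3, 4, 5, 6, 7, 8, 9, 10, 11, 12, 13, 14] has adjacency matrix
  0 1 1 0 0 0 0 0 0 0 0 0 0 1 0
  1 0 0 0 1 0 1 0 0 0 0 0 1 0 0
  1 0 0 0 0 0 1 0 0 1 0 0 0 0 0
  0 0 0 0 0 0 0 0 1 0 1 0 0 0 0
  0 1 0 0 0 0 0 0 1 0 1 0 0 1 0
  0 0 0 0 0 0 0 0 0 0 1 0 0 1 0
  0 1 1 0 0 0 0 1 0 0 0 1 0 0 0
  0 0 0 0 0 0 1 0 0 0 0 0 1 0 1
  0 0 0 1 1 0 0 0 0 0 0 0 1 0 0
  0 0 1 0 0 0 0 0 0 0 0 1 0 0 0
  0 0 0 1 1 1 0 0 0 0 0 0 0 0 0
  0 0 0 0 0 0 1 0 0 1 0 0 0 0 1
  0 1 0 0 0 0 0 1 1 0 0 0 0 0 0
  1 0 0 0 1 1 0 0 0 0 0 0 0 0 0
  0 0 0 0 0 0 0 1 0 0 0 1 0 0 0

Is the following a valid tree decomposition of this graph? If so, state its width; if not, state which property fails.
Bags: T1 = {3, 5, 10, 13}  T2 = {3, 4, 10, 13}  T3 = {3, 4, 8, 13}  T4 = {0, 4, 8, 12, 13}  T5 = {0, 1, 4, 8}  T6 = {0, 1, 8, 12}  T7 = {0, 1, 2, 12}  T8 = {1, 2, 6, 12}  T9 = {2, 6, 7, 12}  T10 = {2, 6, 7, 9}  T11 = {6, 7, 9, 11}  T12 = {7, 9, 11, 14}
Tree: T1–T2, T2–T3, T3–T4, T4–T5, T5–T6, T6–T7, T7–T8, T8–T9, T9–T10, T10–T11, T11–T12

A tree decomposition must satisfy three properties: every vertex lies in some bag; for every edge, both endpoints lie together in some bag; and for every vertex, the bags containing it form a connected subtree. Here bags containing vertex 12 are not connected in the tree, so the decomposition is invalid.

No — bags containing vertex 12 are not connected in the tree.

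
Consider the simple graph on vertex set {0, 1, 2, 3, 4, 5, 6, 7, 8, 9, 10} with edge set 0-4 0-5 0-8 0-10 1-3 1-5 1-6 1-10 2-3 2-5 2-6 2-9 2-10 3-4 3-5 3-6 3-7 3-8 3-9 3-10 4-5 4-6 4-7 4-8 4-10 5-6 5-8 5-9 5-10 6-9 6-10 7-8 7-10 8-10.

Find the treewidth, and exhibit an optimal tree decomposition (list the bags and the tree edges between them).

Treewidth 4.
Bags: B1 = {3, 4, 5, 6, 10}  B2 = {3, 4, 5, 8, 10}  B3 = {2, 3, 5, 6, 10}  B4 = {0, 4, 5, 8, 10}  B5 = {2, 3, 5, 6, 9}  B6 = {3, 4, 7, 8, 10}  B7 = {1, 3, 5, 6, 10}
Tree: B1–B2, B1–B3, B2–B4, B3–B5, B2–B6, B3–B7

Each bag holds 5 vertices, so the decomposition has width 4, which upper-bounds the treewidth. For the lower bound, the 5 vertices {0, 4, 5, 8, 10} are pairwise adjacent, and any tree decomposition puts a clique entirely inside one bag — forcing width ≥ 4. Hence tw(G) = 4 exactly.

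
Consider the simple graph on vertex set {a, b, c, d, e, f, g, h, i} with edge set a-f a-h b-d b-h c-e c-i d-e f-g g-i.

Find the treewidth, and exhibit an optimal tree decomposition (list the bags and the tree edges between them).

Treewidth 2.
Bags: B1 = {a, b, h}  B2 = {a, b, f}  B3 = {b, f, g}  B4 = {b, g, i}  B5 = {b, c, i}  B6 = {b, c, e}  B7 = {b, d, e}
Tree: B1–B2, B2–B3, B3–B4, B4–B5, B5–B6, B6–B7

The largest bag has 3 vertices, giving width 2; this decomposition certifies tw(G) ≤ 2. Since b–h–a–f–g–i–c–e–d–b is a cycle in G, G is not acyclic. Forests are exactly the graphs of treewidth ≤ 1, so tw(G) ≥ 2. Hence tw(G) = 2 exactly.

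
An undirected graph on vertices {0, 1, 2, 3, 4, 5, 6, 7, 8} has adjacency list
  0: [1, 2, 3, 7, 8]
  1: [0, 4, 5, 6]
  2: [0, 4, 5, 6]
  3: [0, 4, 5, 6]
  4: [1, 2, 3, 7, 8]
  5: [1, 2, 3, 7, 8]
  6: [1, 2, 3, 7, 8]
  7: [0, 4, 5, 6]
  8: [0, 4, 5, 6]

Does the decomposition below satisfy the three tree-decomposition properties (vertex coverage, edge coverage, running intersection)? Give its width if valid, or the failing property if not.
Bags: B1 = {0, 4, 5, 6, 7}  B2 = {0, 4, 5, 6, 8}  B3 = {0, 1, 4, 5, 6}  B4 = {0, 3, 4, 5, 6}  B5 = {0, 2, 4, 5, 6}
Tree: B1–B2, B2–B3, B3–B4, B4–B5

Checking the three conditions: (i) the bags cover all of {0, 1, 2, 3, 4, 5, 6, 7, 8}; (ii) for each edge, some bag contains both endpoints; (iii) the bags containing any fixed vertex form a subtree. All hold, so the decomposition is valid with width 5 − 1 = 4.

Yes; width 4.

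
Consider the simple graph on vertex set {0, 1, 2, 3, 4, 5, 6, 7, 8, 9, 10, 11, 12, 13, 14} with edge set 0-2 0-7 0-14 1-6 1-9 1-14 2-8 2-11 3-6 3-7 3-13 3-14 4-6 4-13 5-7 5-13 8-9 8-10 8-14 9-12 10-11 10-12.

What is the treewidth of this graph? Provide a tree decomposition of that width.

Treewidth 3.
One such decomposition:
Bags: B1 = {4, 5, 7, 13}  B2 = {3, 4, 7, 13}  B3 = {3, 4, 6, 7}  B4 = {0, 3, 6, 7}  B5 = {0, 3, 6, 14}  B6 = {0, 1, 6, 14}  B7 = {0, 1, 2, 14}  B8 = {1, 2, 8, 14}  B9 = {1, 2, 8, 9}  B10 = {2, 8, 9, 11}  B11 = {8, 9, 10, 11}  B12 = {9, 10, 11, 12}
Tree: B1–B2, B2–B3, B3–B4, B4–B5, B5–B6, B6–B7, B7–B8, B8–B9, B9–B10, B10–B11, B11–B12

Each bag holds 4 vertices, so the decomposition has width 3, which upper-bounds the treewidth. For the lower bound: the 4 vertex sets {4,5,13}, {7}, {3}, {0,1,6,14} are disjoint, each induces a connected subgraph, and every pair is joined by at least one edge of G. Contracting each set to a single vertex therefore yields K_{4} as a minor, and since treewidth is minor-monotone, tw(G) ≥ tw(K_{4}) = 3. Therefore the treewidth is 3.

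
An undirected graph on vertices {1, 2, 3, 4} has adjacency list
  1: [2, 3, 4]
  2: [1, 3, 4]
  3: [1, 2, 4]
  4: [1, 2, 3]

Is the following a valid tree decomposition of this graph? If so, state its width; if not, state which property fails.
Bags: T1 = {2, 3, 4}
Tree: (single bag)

No — vertex 1 appears in no bag.

A tree decomposition must satisfy three properties: every vertex lies in some bag; for every edge, both endpoints lie together in some bag; and for every vertex, the bags containing it form a connected subtree. Here vertex 1 appears in no bag, so the decomposition is invalid.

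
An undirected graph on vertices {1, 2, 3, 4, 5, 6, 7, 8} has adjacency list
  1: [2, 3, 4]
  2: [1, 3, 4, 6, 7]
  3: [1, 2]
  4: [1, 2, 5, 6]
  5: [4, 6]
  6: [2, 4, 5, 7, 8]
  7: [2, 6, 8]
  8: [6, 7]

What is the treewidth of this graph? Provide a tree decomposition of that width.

Each bag holds 3 vertices, so the decomposition has width 2, which upper-bounds the treewidth. On the other hand G contains the 3-clique {6, 7, 8}. A clique must lie in a single bag of any decomposition, so no decomposition can have width below 2. The upper and lower bounds meet at 2, so that is the treewidth.

Treewidth 2.
Bags: B1 = {2, 6, 7}  B2 = {2, 4, 6}  B3 = {4, 5, 6}  B4 = {6, 7, 8}  B5 = {1, 2, 4}  B6 = {1, 2, 3}
Tree: B1–B2, B2–B3, B1–B4, B2–B5, B5–B6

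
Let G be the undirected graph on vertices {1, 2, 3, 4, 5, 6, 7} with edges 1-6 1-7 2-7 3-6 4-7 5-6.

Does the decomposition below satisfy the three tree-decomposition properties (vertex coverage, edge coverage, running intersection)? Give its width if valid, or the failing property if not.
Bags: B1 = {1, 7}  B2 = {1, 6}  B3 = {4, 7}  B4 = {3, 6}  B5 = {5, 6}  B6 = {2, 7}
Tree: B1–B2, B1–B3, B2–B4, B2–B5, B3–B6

Yes; width 1.

Checking the three conditions: (i) the bags cover all of {1, 2, 3, 4, 5, 6, 7}; (ii) for each edge, some bag contains both endpoints; (iii) the bags containing any fixed vertex form a subtree. All hold, so the decomposition is valid with width 2 − 1 = 1.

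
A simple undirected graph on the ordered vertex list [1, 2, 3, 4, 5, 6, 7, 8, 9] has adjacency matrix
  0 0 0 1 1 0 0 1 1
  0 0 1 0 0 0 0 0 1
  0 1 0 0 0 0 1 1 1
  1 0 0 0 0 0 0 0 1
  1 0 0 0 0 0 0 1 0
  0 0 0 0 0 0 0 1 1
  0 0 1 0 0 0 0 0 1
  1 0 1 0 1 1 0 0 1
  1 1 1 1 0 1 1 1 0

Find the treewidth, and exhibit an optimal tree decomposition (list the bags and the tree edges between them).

Every bag has size at most 3, so the width is 3 − 1 = 2 and tw(G) ≤ 2. For the lower bound, the 3 vertices {1, 8, 9} are pairwise adjacent, and any tree decomposition puts a clique entirely inside one bag — forcing width ≥ 2. Therefore the treewidth is 2.

Treewidth 2.
One such decomposition:
Bags: B1 = {6, 8, 9}  B2 = {1, 8, 9}  B3 = {3, 8, 9}  B4 = {2, 3, 9}  B5 = {3, 7, 9}  B6 = {1, 4, 9}  B7 = {1, 5, 8}
Tree: B1–B2, B2–B3, B3–B4, B4–B5, B2–B6, B2–B7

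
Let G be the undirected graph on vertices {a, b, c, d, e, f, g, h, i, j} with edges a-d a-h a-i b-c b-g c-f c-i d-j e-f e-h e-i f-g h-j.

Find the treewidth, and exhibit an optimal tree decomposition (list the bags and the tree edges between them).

Treewidth 2.
Bags: B1 = {b, f, g}  B2 = {b, c, f}  B3 = {c, e, f}  B4 = {c, e, i}  B5 = {e, h, i}  B6 = {a, h, i}  B7 = {a, h, j}  B8 = {a, d, j}
Tree: B1–B2, B2–B3, B3–B4, B4–B5, B5–B6, B6–B7, B7–B8

Every bag has size at most 3, so the width is 3 − 1 = 2 and tw(G) ≤ 2. Since g–b–c–f–g is a cycle in G, G is not acyclic. Forests are exactly the graphs of treewidth ≤ 1, so tw(G) ≥ 2. Therefore the treewidth is 2.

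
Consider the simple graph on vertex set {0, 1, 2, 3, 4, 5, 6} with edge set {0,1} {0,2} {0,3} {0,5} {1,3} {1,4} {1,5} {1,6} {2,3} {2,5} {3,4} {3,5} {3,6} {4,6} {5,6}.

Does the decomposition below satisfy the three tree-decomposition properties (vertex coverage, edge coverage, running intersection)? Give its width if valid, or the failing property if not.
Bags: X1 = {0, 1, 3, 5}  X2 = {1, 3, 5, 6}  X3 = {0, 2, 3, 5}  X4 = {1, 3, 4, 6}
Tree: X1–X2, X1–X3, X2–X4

Checking the three conditions: (i) the bags cover all of {0, 1, 2, 3, 4, 5, 6}; (ii) for each edge, some bag contains both endpoints; (iii) the bags containing any fixed vertex form a subtree. All hold, so the decomposition is valid with width 4 − 1 = 3.

Yes; width 3.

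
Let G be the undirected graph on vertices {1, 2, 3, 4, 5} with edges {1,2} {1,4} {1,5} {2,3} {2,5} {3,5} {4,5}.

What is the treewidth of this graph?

2

A width-2 tree decomposition is:
Bags: B1 = {1, 2, 5}  B2 = {2, 3, 5}  B3 = {1, 4, 5}
Tree: B1–B2, B1–B3
Every bag has size at most 3, so the width is 3 − 1 = 2 and tw(G) ≤ 2. On the other hand G contains the 3-clique {1, 2, 5}. A clique must lie in a single bag of any decomposition, so no decomposition can have width below 2. Therefore the treewidth is 2.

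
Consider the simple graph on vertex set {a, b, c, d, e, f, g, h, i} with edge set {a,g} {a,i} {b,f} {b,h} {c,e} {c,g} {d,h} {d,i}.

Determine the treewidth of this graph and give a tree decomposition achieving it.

Treewidth 1.
Bags: B1 = {c, e}  B2 = {c, g}  B3 = {a, g}  B4 = {a, i}  B5 = {d, i}  B6 = {d, h}  B7 = {b, h}  B8 = {b, f}
Tree: B1–B2, B2–B3, B3–B4, B4–B5, B5–B6, B6–B7, B7–B8

The largest bag has 2 vertices, giving width 1; this decomposition certifies tw(G) ≤ 1. Any graph with an edge has treewidth ≥ 1, and G has the edge e–c. Therefore the treewidth is 1.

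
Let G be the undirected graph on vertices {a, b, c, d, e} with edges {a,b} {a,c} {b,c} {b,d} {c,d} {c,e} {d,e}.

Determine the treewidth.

2

A width-2 tree decomposition is:
Bags: B1 = {c, d, e}  B2 = {b, c, d}  B3 = {a, b, c}
Tree: B1–B2, B2–B3
Each bag holds 3 vertices, so the decomposition has width 2, which upper-bounds the treewidth. Conversely, {c, d, e} is a clique of size 3, and the vertices of any clique must share a bag in every tree decomposition; so some bag has ≥ 3 vertices and tw(G) ≥ 2. Combining the bounds, tw(G) = 2.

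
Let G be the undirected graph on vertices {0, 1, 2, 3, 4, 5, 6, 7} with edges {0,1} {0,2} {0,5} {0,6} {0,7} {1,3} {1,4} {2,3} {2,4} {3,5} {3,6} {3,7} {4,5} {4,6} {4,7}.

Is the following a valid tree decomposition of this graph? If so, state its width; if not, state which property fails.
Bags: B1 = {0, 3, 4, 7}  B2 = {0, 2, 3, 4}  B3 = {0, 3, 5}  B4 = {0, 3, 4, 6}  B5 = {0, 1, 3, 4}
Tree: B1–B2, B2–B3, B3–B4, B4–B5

No — edge (4,5) lies in no bag.

A tree decomposition must satisfy three properties: every vertex lies in some bag; for every edge, both endpoints lie together in some bag; and for every vertex, the bags containing it form a connected subtree. Here edge (4,5) lies in no bag, so the decomposition is invalid.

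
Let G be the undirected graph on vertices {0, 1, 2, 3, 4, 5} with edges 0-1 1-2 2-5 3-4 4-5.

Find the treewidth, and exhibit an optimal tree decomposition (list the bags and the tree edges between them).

Each bag holds 2 vertices, so the decomposition has width 1, which upper-bounds the treewidth. Since G has at least one edge (e.g. 3–4), it is not an edgeless graph, so tw(G) ≥ 1. Hence tw(G) = 1 exactly.

Treewidth 1.
One such decomposition:
Bags: B1 = {3, 4}  B2 = {4, 5}  B3 = {2, 5}  B4 = {1, 2}  B5 = {0, 1}
Tree: B1–B2, B2–B3, B3–B4, B4–B5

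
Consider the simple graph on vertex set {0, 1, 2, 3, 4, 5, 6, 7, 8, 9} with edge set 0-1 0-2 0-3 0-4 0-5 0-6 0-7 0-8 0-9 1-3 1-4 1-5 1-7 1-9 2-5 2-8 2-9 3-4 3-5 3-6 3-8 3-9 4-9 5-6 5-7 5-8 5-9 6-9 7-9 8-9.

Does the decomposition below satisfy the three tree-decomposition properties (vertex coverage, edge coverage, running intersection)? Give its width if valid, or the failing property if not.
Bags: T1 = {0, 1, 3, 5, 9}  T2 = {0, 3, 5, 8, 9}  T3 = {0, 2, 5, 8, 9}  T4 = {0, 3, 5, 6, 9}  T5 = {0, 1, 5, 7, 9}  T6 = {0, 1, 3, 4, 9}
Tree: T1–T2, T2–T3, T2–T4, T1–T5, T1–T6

Vertex coverage: the bags together contain {0, 1, 2, 3, 4, 5, 6, 7, 8, 9}, the full vertex set. Edge coverage: each edge of G has both endpoints in at least one bag. Running intersection: for every vertex, the bags containing it form a connected subtree. All three properties hold, so this is a valid tree decomposition of width max|bag| − 1 = 4, and hence tw(G) ≤ 4.

Yes; width 4.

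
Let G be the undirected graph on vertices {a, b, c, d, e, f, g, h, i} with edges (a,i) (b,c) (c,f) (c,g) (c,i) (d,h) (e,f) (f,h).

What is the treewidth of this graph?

1

A width-1 tree decomposition is:
Bags: B1 = {c, f}  B2 = {f, h}  B3 = {c, i}  B4 = {e, f}  B5 = {a, i}  B6 = {c, g}  B7 = {d, h}  B8 = {b, c}
Tree: B1–B2, B1–B3, B2–B4, B3–B5, B3–B6, B2–B7, B3–B8
Each bag holds 2 vertices, so the decomposition has width 1, which upper-bounds the treewidth. Any graph with an edge has treewidth ≥ 1, and G has the edge c–f. The upper and lower bounds meet at 1, so that is the treewidth.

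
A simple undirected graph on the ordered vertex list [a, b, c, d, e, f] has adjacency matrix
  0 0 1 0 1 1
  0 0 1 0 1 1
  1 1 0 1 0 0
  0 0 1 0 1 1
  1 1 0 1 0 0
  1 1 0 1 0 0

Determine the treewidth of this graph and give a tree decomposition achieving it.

Treewidth 3.
One such decomposition:
Bags: B1 = {a, b, c, d}  B2 = {a, b, d, e}  B3 = {a, b, d, f}
Tree: B1–B2, B2–B3

Each bag holds 4 vertices, so the decomposition has width 3, which upper-bounds the treewidth. For the lower bound: the 4 vertex sets {a,c}, {d,e}, {b}, {f} are disjoint, each induces a connected subgraph, and every pair is joined by at least one edge of G. Contracting each set to a single vertex therefore yields K_{4} as a minor, and since treewidth is minor-monotone, tw(G) ≥ tw(K_{4}) = 3. The upper and lower bounds meet at 3, so that is the treewidth.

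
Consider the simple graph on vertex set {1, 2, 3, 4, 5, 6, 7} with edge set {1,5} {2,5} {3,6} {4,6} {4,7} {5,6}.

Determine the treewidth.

1

A width-1 tree decomposition is:
Bags: B1 = {5, 6}  B2 = {1, 5}  B3 = {4, 6}  B4 = {2, 5}  B5 = {4, 7}  B6 = {3, 6}
Tree: B1–B2, B1–B3, B1–B4, B3–B5, B1–B6
Every bag has size at most 2, so the width is 2 − 1 = 1 and tw(G) ≤ 1. Since G has at least one edge (e.g. 5–6), it is not an edgeless graph, so tw(G) ≥ 1. Combining the bounds, tw(G) = 1.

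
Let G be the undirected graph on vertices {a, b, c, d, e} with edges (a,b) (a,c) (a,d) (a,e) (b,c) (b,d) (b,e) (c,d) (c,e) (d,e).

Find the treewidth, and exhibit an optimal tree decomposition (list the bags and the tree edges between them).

A single bag containing all 5 vertices is trivially a valid decomposition of width 4. For the lower bound, the 5 vertices {a, b, c, d, e} are pairwise adjacent, and any tree decomposition puts a clique entirely inside one bag — forcing width ≥ 4. The upper and lower bounds meet at 4, so that is the treewidth.

Treewidth 4.
One optimal decomposition is:
Bags: B1 = {a, b, c, d, e}
Tree: (single bag)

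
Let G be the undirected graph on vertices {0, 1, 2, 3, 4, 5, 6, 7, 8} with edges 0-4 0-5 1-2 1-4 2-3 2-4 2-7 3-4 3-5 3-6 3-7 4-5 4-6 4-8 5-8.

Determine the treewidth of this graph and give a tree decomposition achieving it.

Treewidth 2.
Bags: B1 = {2, 3, 4}  B2 = {3, 4, 5}  B3 = {1, 2, 4}  B4 = {4, 5, 8}  B5 = {3, 4, 6}  B6 = {0, 4, 5}  B7 = {2, 3, 7}
Tree: B1–B2, B1–B3, B2–B4, B1–B5, B2–B6, B1–B7

Each bag holds 3 vertices, so the decomposition has width 2, which upper-bounds the treewidth. Conversely, {0, 4, 5} is a clique of size 3, and the vertices of any clique must share a bag in every tree decomposition; so some bag has ≥ 3 vertices and tw(G) ≥ 2. Combining the bounds, tw(G) = 2.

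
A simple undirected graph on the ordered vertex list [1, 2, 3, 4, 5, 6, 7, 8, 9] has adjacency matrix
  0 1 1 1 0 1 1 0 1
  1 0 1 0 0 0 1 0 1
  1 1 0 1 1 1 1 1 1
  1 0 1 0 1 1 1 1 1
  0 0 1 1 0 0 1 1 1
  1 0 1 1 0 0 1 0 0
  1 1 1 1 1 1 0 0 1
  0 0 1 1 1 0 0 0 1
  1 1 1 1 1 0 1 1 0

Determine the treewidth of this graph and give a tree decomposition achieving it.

Each bag holds 5 vertices, so the decomposition has width 4, which upper-bounds the treewidth. Conversely, {1, 2, 3, 7, 9} is a clique of size 5, and the vertices of any clique must share a bag in every tree decomposition; so some bag has ≥ 5 vertices and tw(G) ≥ 4. The upper and lower bounds meet at 4, so that is the treewidth.

Treewidth 4.
Bags: B1 = {1, 3, 4, 7, 9}  B2 = {3, 4, 5, 7, 9}  B3 = {1, 2, 3, 7, 9}  B4 = {1, 3, 4, 6, 7}  B5 = {3, 4, 5, 8, 9}
Tree: B1–B2, B1–B3, B1–B4, B2–B5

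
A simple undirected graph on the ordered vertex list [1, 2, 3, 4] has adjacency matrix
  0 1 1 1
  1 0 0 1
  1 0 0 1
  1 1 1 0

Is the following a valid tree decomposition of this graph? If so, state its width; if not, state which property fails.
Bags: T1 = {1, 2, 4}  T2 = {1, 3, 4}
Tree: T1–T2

Yes; width 2.

Every vertex of G appears in some bag (union = {1, 2, 3, 4}); every edge is covered by a bag; and for each vertex v the set of bags containing v is connected in the bag tree. The decomposition is therefore valid. The largest bag has 3 vertices, so the width is 2.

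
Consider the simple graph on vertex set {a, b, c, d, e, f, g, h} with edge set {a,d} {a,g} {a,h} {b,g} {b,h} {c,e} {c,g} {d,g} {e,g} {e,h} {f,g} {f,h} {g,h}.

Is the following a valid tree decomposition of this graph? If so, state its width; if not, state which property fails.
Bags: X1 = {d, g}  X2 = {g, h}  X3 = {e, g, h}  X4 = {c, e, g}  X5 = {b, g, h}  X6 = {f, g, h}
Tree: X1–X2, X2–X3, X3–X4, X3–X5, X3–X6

No — vertex a appears in no bag.

A tree decomposition must satisfy three properties: every vertex lies in some bag; for every edge, both endpoints lie together in some bag; and for every vertex, the bags containing it form a connected subtree. Here vertex a appears in no bag, so the decomposition is invalid.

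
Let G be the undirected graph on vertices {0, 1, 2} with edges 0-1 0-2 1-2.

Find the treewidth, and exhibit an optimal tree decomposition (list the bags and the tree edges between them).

A single bag containing all 3 vertices is trivially a valid decomposition of width 2. Conversely, {0, 1, 2} is a clique of size 3, and the vertices of any clique must share a bag in every tree decomposition; so some bag has ≥ 3 vertices and tw(G) ≥ 2. Combining the bounds, tw(G) = 2.

Treewidth 2.
One such decomposition:
Bags: B1 = {0, 1, 2}
Tree: (single bag)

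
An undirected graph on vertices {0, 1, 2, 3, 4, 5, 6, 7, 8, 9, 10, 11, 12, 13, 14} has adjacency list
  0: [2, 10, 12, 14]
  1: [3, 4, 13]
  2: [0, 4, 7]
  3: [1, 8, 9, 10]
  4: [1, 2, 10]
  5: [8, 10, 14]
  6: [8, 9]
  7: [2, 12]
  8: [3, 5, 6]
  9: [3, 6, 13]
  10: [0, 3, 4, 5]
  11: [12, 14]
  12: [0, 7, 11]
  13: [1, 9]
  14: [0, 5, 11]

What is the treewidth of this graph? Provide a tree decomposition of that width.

Treewidth 3.
One such decomposition:
Bags: B1 = {7, 11, 12, 14}  B2 = {0, 7, 12, 14}  B3 = {0, 2, 7, 14}  B4 = {0, 2, 5, 14}  B5 = {0, 2, 5, 10}  B6 = {2, 4, 5, 10}  B7 = {4, 5, 8, 10}  B8 = {3, 4, 8, 10}  B9 = {1, 3, 4, 8}  B10 = {1, 3, 6, 8}  B11 = {1, 3, 6, 9}  B12 = {1, 6, 9, 13}
Tree: B1–B2, B2–B3, B3–B4, B4–B5, B5–B6, B6–B7, B7–B8, B8–B9, B9–B10, B10–B11, B11–B12

The largest bag has 4 vertices, giving width 3; this decomposition certifies tw(G) ≤ 3. For the lower bound: the 4 vertex sets {7,11,12}, {14}, {0}, {2,4,5,10} are disjoint, each induces a connected subgraph, and every pair is joined by at least one edge of G. Contracting each set to a single vertex therefore yields K_{4} as a minor, and since treewidth is minor-monotone, tw(G) ≥ tw(K_{4}) = 3. Therefore the treewidth is 3.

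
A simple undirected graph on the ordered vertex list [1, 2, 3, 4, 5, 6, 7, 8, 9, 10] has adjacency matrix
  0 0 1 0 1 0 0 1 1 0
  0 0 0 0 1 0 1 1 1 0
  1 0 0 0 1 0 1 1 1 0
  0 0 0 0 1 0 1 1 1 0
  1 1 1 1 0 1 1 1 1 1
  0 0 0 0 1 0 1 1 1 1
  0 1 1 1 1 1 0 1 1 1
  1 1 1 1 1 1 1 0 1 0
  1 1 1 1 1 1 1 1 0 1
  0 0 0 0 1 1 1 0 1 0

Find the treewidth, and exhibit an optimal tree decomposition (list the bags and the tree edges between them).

Treewidth 4.
One such decomposition:
Bags: B1 = {5, 6, 7, 8, 9}  B2 = {2, 5, 7, 8, 9}  B3 = {4, 5, 7, 8, 9}  B4 = {3, 5, 7, 8, 9}  B5 = {1, 3, 5, 8, 9}  B6 = {5, 6, 7, 9, 10}
Tree: B1–B2, B2–B3, B2–B4, B4–B5, B1–B6

Each bag holds 5 vertices, so the decomposition has width 4, which upper-bounds the treewidth. For the lower bound, the 5 vertices {1, 3, 5, 8, 9} are pairwise adjacent, and any tree decomposition puts a clique entirely inside one bag — forcing width ≥ 4. Therefore the treewidth is 4.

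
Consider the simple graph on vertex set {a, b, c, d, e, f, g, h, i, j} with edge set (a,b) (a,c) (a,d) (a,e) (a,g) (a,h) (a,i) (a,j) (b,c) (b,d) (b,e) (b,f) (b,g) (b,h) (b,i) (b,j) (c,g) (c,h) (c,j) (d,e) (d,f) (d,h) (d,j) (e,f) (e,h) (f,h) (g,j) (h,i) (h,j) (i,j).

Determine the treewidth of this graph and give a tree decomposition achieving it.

Treewidth 4.
One optimal decomposition is:
Bags: B1 = {a, b, d, e, h}  B2 = {a, b, d, h, j}  B3 = {a, b, h, i, j}  B4 = {a, b, c, h, j}  B5 = {b, d, e, f, h}  B6 = {a, b, c, g, j}
Tree: B1–B2, B2–B3, B2–B4, B1–B5, B4–B6

The largest bag has 5 vertices, giving width 4; this decomposition certifies tw(G) ≤ 4. On the other hand G contains the 5-clique {a, b, c, g, j}. A clique must lie in a single bag of any decomposition, so no decomposition can have width below 4. The upper and lower bounds meet at 4, so that is the treewidth.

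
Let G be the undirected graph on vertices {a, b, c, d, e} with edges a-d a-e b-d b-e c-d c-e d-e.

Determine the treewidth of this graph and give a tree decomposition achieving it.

Treewidth 2.
One optimal decomposition is:
Bags: B1 = {a, d, e}  B2 = {c, d, e}  B3 = {b, d, e}
Tree: B1–B2, B2–B3

Each bag holds 3 vertices, so the decomposition has width 2, which upper-bounds the treewidth. On the other hand G contains the 3-clique {c, d, e}. A clique must lie in a single bag of any decomposition, so no decomposition can have width below 2. The upper and lower bounds meet at 2, so that is the treewidth.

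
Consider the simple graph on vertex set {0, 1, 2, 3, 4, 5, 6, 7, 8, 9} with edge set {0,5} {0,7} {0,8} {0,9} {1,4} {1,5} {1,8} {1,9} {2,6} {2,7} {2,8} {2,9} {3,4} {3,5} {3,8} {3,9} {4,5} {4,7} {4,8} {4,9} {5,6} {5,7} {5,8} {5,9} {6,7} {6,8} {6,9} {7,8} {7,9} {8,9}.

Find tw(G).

4

A width-4 tree decomposition is:
Bags: B1 = {4, 5, 7, 8, 9}  B2 = {0, 5, 7, 8, 9}  B3 = {1, 4, 5, 8, 9}  B4 = {5, 6, 7, 8, 9}  B5 = {2, 6, 7, 8, 9}  B6 = {3, 4, 5, 8, 9}
Tree: B1–B2, B1–B3, B2–B4, B4–B5, B1–B6
Each bag holds 5 vertices, so the decomposition has width 4, which upper-bounds the treewidth. For the lower bound, the 5 vertices {2, 6, 7, 8, 9} are pairwise adjacent, and any tree decomposition puts a clique entirely inside one bag — forcing width ≥ 4. The upper and lower bounds meet at 4, so that is the treewidth.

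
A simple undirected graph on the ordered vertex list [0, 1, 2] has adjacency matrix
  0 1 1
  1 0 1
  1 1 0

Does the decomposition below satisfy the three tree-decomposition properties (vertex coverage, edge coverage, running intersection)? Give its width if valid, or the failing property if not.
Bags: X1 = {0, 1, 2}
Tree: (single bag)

Yes; width 2.

Every vertex of G appears in some bag (union = {0, 1, 2}); every edge is covered by a bag; and for each vertex v the set of bags containing v is connected in the bag tree. The decomposition is therefore valid. The largest bag has 3 vertices, so the width is 2.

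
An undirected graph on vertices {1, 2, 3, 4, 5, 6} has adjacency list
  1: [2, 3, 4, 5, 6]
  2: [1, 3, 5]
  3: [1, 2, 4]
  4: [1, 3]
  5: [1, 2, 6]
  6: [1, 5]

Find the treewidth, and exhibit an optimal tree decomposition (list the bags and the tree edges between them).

Each bag holds 3 vertices, so the decomposition has width 2, which upper-bounds the treewidth. For the lower bound, the 3 vertices {1, 2, 3} are pairwise adjacent, and any tree decomposition puts a clique entirely inside one bag — forcing width ≥ 2. Combining the bounds, tw(G) = 2.

Treewidth 2.
One such decomposition:
Bags: B1 = {1, 3, 4}  B2 = {1, 2, 3}  B3 = {1, 2, 5}  B4 = {1, 5, 6}
Tree: B1–B2, B2–B3, B3–B4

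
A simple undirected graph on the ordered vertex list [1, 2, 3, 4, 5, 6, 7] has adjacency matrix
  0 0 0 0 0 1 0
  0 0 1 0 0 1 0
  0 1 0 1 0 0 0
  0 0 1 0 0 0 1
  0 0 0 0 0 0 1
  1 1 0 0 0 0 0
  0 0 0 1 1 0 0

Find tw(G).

1

A width-1 tree decomposition is:
Bags: B1 = {5, 7}  B2 = {4, 7}  B3 = {3, 4}  B4 = {2, 3}  B5 = {2, 6}  B6 = {1, 6}
Tree: B1–B2, B2–B3, B3–B4, B4–B5, B5–B6
The largest bag has 2 vertices, giving width 1; this decomposition certifies tw(G) ≤ 1. G has an edge, so its treewidth is at least 1. Therefore the treewidth is 1.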